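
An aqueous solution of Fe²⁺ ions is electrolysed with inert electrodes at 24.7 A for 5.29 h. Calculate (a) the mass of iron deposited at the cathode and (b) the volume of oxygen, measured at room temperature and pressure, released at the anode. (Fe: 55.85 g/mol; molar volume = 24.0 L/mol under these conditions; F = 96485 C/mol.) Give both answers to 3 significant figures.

136 g Fe; 29.3 L O₂

Q = 24.7 × 19044 = 4.704×10^5 C; n(e⁻) = 4.704×10^5 / 96485 = 4.875 mol
Cathode: Fe²⁺ + 2e⁻ → Fe → n(Fe) = 4.875/2 = 2.438 mol → 136 g
Anode: 2H₂O → O₂ + 4H⁺ + 4e⁻ → n(O₂) = 4.875/4 = 1.219 mol → 29.3 L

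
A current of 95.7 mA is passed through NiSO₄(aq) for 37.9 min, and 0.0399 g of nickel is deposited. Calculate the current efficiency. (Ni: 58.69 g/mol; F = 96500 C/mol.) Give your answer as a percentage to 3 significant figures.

Q = 0.0957 × 2274 = 217.6 C
n(e⁻) = 217.6 / 96500 = 0.002255 mol
Ni²⁺ + 2e⁻ → Ni, so theoretical n(Ni) = 0.001128 mol → 0.06620 g
Efficiency = 0.0399 / 0.06620 = 0.6027 = 60.3%

60.3%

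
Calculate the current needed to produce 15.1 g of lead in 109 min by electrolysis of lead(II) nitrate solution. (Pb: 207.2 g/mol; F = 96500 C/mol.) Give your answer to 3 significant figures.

n(Pb) = 15.1 / 207.2 = 0.07288 mol
Pb²⁺ + 2e⁻ → Pb, so n(e⁻) = 2 × 0.07288 = 0.1458 mol
Q = 0.1458 × 96500 = 14070 C
I = Q / t = 14070 / 6540 s = 2.15 A

2.15 A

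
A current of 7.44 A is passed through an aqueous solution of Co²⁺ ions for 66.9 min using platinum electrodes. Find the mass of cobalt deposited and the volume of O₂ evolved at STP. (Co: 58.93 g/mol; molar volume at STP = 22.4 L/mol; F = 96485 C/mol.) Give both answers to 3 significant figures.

9.12 g Co; 1.73 L O₂

Q = 7.44 × 4014 = 29860 C; n(e⁻) = 29860 / 96485 = 0.3095 mol
Cathode: Co²⁺ + 2e⁻ → Co → n(Co) = 0.3095/2 = 0.1548 mol → 9.12 g
Anode: 2H₂O → O₂ + 4H⁺ + 4e⁻ → n(O₂) = 0.3095/4 = 0.07738 mol → 1.73 L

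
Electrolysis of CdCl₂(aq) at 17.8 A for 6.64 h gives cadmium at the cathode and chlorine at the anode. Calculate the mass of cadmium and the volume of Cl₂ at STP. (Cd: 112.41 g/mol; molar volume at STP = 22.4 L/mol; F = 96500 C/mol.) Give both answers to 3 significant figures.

Q = 17.8 × 23904 = 4.255×10^5 C; n(e⁻) = 4.255×10^5 / 96500 = 4.409 mol
Cathode: Cd²⁺ + 2e⁻ → Cd → n(Cd) = 4.409/2 = 2.205 mol → 248 g
Anode: 2Cl⁻ → Cl₂ + 2e⁻ → n(Cl₂) = 4.409/2 = 2.205 mol → 49.4 L

248 g Cd; 49.4 L Cl₂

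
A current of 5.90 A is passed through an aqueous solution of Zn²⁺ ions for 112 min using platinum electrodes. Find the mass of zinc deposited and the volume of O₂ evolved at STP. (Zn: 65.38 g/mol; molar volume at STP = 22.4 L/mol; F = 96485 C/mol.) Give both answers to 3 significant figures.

13.4 g Zn; 2.30 L O₂

Q = 5.90 × 6720 = 39650 C; n(e⁻) = 39650 / 96485 = 0.4109 mol
Cathode: Zn²⁺ + 2e⁻ → Zn → n(Zn) = 0.4109/2 = 0.2055 mol → 13.4 g
Anode: 2H₂O → O₂ + 4H⁺ + 4e⁻ → n(O₂) = 0.4109/4 = 0.1027 mol → 2.30 L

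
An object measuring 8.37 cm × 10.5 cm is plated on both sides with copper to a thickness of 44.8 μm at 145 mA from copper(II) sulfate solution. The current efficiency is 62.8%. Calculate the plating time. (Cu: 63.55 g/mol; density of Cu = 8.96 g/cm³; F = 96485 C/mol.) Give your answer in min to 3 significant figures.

Plated area = 2 × 8.37 × 10.5 = 175.8 cm²
Volume = 175.8 × 44.8×10⁻⁴ cm = 0.7876 cm³
m(Cu) = 0.7876 × 8.96 = 7.057 g
n(Cu) = 7.057 / 63.55 = 0.1110 mol; n(e⁻) = 2 × 0.1110 = 0.2220 mol
Q = 0.2220 × 96485 / 0.628 = 34110 C
t = 34110 / 0.145 = 2.352×10^5 s = 3920 min

3920 min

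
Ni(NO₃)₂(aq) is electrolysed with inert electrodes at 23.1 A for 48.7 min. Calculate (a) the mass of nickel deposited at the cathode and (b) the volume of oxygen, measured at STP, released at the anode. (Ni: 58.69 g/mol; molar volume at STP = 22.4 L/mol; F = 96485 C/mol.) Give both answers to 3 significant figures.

Q = 23.1 × 2922 = 67500 C; n(e⁻) = 67500 / 96485 = 0.6996 mol
Cathode: Ni²⁺ + 2e⁻ → Ni → n(Ni) = 0.6996/2 = 0.3498 mol → 20.5 g
Anode: 2H₂O → O₂ + 4H⁺ + 4e⁻ → n(O₂) = 0.6996/4 = 0.1749 mol → 3.92 L

20.5 g Ni; 3.92 L O₂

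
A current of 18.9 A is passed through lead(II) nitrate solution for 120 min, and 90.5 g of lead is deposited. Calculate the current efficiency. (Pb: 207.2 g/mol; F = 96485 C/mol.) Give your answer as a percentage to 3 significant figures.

Q = 18.9 × 7200 = 1.361×10^5 C
n(e⁻) = 1.361×10^5 / 96485 = 1.411 mol
Pb²⁺ + 2e⁻ → Pb, so theoretical n(Pb) = 0.7055 mol → 146.2 g
Efficiency = 90.5 / 146.2 = 0.6190 = 61.9%

61.9%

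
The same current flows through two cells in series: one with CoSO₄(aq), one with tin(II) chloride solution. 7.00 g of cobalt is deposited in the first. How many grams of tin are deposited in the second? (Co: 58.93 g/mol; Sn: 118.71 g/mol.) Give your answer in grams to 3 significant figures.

14.1 g

n(Co) = 7.00 / 58.93 = 0.1188 mol
Co²⁺ + 2e⁻ → Co, so n(e⁻) = 2 × 0.1188 = 0.2376 mol
Same current for the same time ⇒ same n(e⁻) = 0.2376 mol in both cells.
Sn²⁺ + 2e⁻ → Sn, so n(Sn) = 0.2376 / 2 = 0.1188 mol
m(Sn) = 0.1188 × 118.71 = 14.1 g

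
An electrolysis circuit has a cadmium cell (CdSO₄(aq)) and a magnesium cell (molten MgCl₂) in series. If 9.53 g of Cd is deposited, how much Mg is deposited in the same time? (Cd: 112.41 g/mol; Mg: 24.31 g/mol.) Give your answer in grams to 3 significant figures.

n(Cd) = 9.53 / 112.41 = 0.08478 mol
Cd²⁺ + 2e⁻ → Cd, so n(e⁻) = 2 × 0.08478 = 0.1696 mol
Same current for the same time ⇒ same n(e⁻) = 0.1696 mol in both cells.
Mg²⁺ + 2e⁻ → Mg, so n(Mg) = 0.1696 / 2 = 0.08480 mol
m(Mg) = 0.08480 × 24.31 = 2.06 g

2.06 g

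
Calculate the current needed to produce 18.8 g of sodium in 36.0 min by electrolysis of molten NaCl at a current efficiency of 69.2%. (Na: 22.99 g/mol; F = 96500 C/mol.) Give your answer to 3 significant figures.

52.8 A

n(Na) = 18.8 / 22.99 = 0.8177 mol
Na⁺ + e⁻ → Na, so n(e⁻) = 0.8177 mol
Q = 0.8177 × 96500 / 0.692 = 1.140×10^5 C
I = Q / t = 1.140×10^5 / 2160 s = 52.8 A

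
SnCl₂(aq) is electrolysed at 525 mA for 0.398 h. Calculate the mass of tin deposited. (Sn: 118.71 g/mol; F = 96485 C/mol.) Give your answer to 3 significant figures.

0.463 g

Charge passed = 0.525 × 1432.8 = 752.2 C
n(e⁻) = 752.2 / 96485 = 0.007796 mol
Sn²⁺ + 2e⁻ → Sn, so n(Sn) = 0.007796 / 2 = 0.003898 mol
m = 0.003898 × 118.71 = 0.463 g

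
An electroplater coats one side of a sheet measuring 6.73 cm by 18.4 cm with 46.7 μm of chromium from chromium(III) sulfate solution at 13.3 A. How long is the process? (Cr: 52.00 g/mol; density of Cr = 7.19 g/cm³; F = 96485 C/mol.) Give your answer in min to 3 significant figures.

Plated area = 6.73 × 18.4 = 123.8 cm²
Volume = 123.8 × 46.7×10⁻⁴ cm = 0.5781 cm³
m(Cr) = 0.5781 × 7.19 = 4.157 g
n(Cr) = 4.157 / 52.00 = 0.07994 mol; n(e⁻) = 3 × 0.07994 = 0.2398 mol
Q = 0.2398 × 96485 = 23140 C
t = 23140 / 13.3 = 1740 s = 29.0 min

29.0 min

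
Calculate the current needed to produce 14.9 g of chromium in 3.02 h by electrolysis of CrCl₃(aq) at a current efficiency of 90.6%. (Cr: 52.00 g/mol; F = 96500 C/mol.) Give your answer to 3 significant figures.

n(Cr) = 14.9 / 52.00 = 0.2865 mol
Cr³⁺ + 3e⁻ → Cr, so n(e⁻) = 3 × 0.2865 = 0.8595 mol
Q = 0.8595 × 96500 / 0.906 = 91550 C
I = Q / t = 91550 / 10872 s = 8.42 A

8.42 A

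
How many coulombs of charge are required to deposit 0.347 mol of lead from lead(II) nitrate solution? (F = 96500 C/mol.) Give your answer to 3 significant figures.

Pb²⁺ + 2e⁻ → Pb, so n(e⁻) = 2 × 0.347 = 0.6940 mol
Q = 0.6940 × 96500 = 66970 C

67000 C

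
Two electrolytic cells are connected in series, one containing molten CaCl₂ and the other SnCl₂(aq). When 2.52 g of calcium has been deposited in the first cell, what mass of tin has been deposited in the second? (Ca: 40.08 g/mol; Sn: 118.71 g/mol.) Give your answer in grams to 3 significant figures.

n(Ca) = 2.52 / 40.08 = 0.06287 mol
Ca²⁺ + 2e⁻ → Ca, so n(e⁻) = 2 × 0.06287 = 0.1257 mol
Same current for the same time ⇒ same n(e⁻) = 0.1257 mol in both cells.
Sn²⁺ + 2e⁻ → Sn, so n(Sn) = 0.1257 / 2 = 0.06285 mol
m(Sn) = 0.06285 × 118.71 = 7.46 g

7.46 g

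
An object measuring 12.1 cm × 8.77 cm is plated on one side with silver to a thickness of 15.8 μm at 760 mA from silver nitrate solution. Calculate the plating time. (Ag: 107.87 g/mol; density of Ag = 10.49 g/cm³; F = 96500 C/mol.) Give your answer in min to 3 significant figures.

Plated area = 12.1 × 8.77 = 106.1 cm²
Volume = 106.1 × 15.8×10⁻⁴ cm = 0.1676 cm³
m(Ag) = 0.1676 × 10.49 = 1.758 g
n(Ag) = 1.758 / 107.87 = 0.01630 mol; n(e⁻) = 0.01630 mol
Q = 0.01630 × 96500 = 1573 C
t = 1573 / 0.760 = 2070 s = 34.5 min

34.5 min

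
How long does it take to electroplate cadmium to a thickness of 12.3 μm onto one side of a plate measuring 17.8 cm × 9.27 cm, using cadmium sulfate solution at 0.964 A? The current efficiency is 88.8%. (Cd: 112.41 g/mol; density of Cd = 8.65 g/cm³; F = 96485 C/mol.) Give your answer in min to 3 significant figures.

58.7 min

Plated area = 17.8 × 9.27 = 165.0 cm²
Volume = 165.0 × 12.3×10⁻⁴ cm = 0.2030 cm³
m(Cd) = 0.2030 × 8.65 = 1.756 g
n(Cd) = 1.756 / 112.41 = 0.01562 mol; n(e⁻) = 2 × 0.01562 = 0.03124 mol
Q = 0.03124 × 96485 / 0.888 = 3394 C
t = 3394 / 0.964 = 3521 s = 58.7 min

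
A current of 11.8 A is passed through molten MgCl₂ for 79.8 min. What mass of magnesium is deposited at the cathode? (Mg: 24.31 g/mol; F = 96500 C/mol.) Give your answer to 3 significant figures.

Q = It = 11.8 × 4788 = 56500 C
n(e⁻) = Q/F = 56500/96500 = 0.5855 mol
Mg²⁺ + 2e⁻ → Mg, so n(Mg) = 0.5855 / 2 = 0.2928 mol
m = 0.2928 × 24.31 = 7.12 g

7.12 g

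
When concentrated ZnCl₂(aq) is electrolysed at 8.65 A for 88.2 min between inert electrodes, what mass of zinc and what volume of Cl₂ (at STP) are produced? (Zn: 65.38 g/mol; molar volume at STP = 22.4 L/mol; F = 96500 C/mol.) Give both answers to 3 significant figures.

Q = 8.65 × 5292 = 45780 C; n(e⁻) = 45780 / 96500 = 0.4744 mol
Cathode: Zn²⁺ + 2e⁻ → Zn → n(Zn) = 0.4744/2 = 0.2372 mol → 15.5 g
Anode: 2Cl⁻ → Cl₂ + 2e⁻ → n(Cl₂) = 0.4744/2 = 0.2372 mol → 5.31 L

15.5 g Zn; 5.31 L Cl₂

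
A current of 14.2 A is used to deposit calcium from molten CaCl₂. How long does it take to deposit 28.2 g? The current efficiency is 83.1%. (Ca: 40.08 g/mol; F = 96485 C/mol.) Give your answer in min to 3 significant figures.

n(Ca) = 28.2 / 40.08 = 0.7036 mol
Ca²⁺ + 2e⁻ → Ca, so n(e⁻) = 2 × 0.7036 = 1.407 mol
Q = 1.407 × 96485 / 0.831 = 1.634×10^5 C
t = Q / I = 1.634×10^5 / 14.2 = 11510 s = 192 min

192 min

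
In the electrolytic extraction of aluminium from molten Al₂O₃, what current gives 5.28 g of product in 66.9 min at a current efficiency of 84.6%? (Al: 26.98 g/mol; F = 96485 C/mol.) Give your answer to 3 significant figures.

16.7 A

n(Al) = 5.28 / 26.98 = 0.1957 mol
Al³⁺ + 3e⁻ → Al, so n(e⁻) = 3 × 0.1957 = 0.5871 mol
Q = 0.5871 × 96485 / 0.846 = 66960 C
I = Q / t = 66960 / 4014 s = 16.7 A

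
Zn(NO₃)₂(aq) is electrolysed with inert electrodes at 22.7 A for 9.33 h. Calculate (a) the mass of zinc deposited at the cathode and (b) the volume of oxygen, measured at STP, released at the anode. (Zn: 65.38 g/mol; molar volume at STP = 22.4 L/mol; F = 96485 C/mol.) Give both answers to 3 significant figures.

Q = 22.7 × 33588 = 7.624×10^5 C; n(e⁻) = 7.624×10^5 / 96485 = 7.902 mol
Cathode: Zn²⁺ + 2e⁻ → Zn → n(Zn) = 7.902/2 = 3.951 mol → 258 g
Anode: 2H₂O → O₂ + 4H⁺ + 4e⁻ → n(O₂) = 7.902/4 = 1.976 mol → 44.3 L

258 g Zn; 44.3 L O₂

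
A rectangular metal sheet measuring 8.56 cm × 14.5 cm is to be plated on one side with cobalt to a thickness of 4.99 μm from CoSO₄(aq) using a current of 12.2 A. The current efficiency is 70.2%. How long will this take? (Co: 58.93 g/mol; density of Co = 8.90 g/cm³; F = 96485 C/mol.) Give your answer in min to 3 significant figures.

Plated area = 8.56 × 14.5 = 124.1 cm²
Volume = 124.1 × 4.99×10⁻⁴ cm = 0.06193 cm³
m(Co) = 0.06193 × 8.90 = 0.5512 g
n(Co) = 0.5512 / 58.93 = 0.009353 mol; n(e⁻) = 2 × 0.009353 = 0.01871 mol
Q = 0.01871 × 96485 / 0.702 = 2572 C
t = 2572 / 12.2 = 210.8 s = 3.51 min

3.51 min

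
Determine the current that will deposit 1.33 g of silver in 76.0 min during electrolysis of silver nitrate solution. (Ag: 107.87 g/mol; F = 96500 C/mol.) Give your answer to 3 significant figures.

n(Ag) = 1.33 / 107.87 = 0.01233 mol
Ag⁺ + e⁻ → Ag, so n(e⁻) = 0.01233 mol
Q = 0.01233 × 96500 = 1190 C
I = Q / t = 1190 / 4560 s = 0.261 A

0.261 A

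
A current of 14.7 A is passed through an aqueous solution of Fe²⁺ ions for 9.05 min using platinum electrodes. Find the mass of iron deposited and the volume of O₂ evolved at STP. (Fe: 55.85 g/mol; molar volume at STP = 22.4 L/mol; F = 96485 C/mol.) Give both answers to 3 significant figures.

2.31 g Fe; 0.463 L O₂

Q = 14.7 × 543 = 7982 C; n(e⁻) = 7982 / 96485 = 0.08273 mol
Cathode: Fe²⁺ + 2e⁻ → Fe → n(Fe) = 0.08273/2 = 0.04137 mol → 2.31 g
Anode: 2H₂O → O₂ + 4H⁺ + 4e⁻ → n(O₂) = 0.08273/4 = 0.02068 mol → 0.463 L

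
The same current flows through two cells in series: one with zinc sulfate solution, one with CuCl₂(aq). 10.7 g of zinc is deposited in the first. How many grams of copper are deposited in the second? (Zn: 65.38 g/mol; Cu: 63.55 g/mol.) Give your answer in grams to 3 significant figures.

10.4 g

n(Zn) = 10.7 / 65.38 = 0.1637 mol
Zn²⁺ + 2e⁻ → Zn, so n(e⁻) = 2 × 0.1637 = 0.3274 mol
The cells are in series, so the same charge (and hence the same n(e⁻) = 0.3274 mol) passes through both.
Cu²⁺ + 2e⁻ → Cu, so n(Cu) = 0.3274 / 2 = 0.1637 mol
m(Cu) = 0.1637 × 63.55 = 10.4 g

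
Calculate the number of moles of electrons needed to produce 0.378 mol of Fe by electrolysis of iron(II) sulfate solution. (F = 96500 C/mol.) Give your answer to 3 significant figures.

0.756 mol

Fe²⁺ + 2e⁻ → Fe, so n(e⁻) = 2 × 0.378 = 0.7560 mol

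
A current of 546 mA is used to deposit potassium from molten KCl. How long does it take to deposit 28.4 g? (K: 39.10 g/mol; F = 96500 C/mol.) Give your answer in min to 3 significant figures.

2140 min

n(K) = 28.4 / 39.10 = 0.7263 mol
K⁺ + e⁻ → K, so n(e⁻) = 0.7263 mol
Q = 0.7263 × 96500 = 70090 C
t = Q / I = 70090 / 0.546 = 1.284×10^5 s = 2140 min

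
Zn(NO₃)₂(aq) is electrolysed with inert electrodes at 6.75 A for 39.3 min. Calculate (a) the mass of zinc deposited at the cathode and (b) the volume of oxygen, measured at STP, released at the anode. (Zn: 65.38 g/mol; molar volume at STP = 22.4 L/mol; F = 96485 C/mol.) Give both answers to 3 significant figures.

Q = 6.75 × 2358 = 15920 C; n(e⁻) = 15920 / 96485 = 0.1650 mol
Cathode: Zn²⁺ + 2e⁻ → Zn → n(Zn) = 0.1650/2 = 0.08250 mol → 5.39 g
Anode: 2H₂O → O₂ + 4H⁺ + 4e⁻ → n(O₂) = 0.1650/4 = 0.04125 mol → 0.924 L

5.39 g Zn; 0.924 L O₂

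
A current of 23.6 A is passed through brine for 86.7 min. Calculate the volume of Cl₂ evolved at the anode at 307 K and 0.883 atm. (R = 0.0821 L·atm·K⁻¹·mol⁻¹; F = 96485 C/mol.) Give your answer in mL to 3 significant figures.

Q = It = 23.6 × 5202 = 1.228×10^5 C
n(e⁻) = Q/F = 1.228×10^5/96485 = 1.273 mol
2Cl⁻ → Cl₂ + 2e⁻, so n(Cl₂) = 1.273 / 2 = 0.6365 mol
V = nRT/P = 0.6365 × 0.0821 × 307 / 0.883 = 18.17 L
= 18200 mL

18200 mL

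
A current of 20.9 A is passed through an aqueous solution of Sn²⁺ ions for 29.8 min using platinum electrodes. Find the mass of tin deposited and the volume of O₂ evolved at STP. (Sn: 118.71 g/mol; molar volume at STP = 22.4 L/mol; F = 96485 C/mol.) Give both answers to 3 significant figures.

Q = 20.9 × 1788 = 37370 C; n(e⁻) = 37370 / 96485 = 0.3873 mol
Cathode: Sn²⁺ + 2e⁻ → Sn → n(Sn) = 0.3873/2 = 0.1937 mol → 23.0 g
Anode: 2H₂O → O₂ + 4H⁺ + 4e⁻ → n(O₂) = 0.3873/4 = 0.09683 mol → 2.17 L

23.0 g Sn; 2.17 L O₂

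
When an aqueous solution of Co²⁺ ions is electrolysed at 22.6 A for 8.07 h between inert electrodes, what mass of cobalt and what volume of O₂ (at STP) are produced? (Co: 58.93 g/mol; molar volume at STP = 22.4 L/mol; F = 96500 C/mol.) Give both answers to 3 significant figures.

Q = 22.6 × 29052 = 6.566×10^5 C; n(e⁻) = 6.566×10^5 / 96500 = 6.804 mol
Cathode: Co²⁺ + 2e⁻ → Co → n(Co) = 6.804/2 = 3.402 mol → 200 g
Anode: 2H₂O → O₂ + 4H⁺ + 4e⁻ → n(O₂) = 6.804/4 = 1.701 mol → 38.1 L

200 g Co; 38.1 L O₂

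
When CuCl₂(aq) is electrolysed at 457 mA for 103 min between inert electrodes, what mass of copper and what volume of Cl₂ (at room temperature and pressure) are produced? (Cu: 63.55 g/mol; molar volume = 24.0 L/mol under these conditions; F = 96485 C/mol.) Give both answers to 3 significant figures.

0.930 g Cu; 0.351 L Cl₂

Q = 0.457 × 6180 = 2824 C; n(e⁻) = 2824 / 96485 = 0.02927 mol
Cathode: Cu²⁺ + 2e⁻ → Cu → n(Cu) = 0.02927/2 = 0.01464 mol → 0.930 g
Anode: 2Cl⁻ → Cl₂ + 2e⁻ → n(Cl₂) = 0.02927/2 = 0.01464 mol → 0.351 L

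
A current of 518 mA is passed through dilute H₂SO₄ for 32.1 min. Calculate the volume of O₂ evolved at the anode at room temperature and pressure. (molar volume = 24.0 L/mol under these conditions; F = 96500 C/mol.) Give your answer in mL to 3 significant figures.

62.0 mL

Q = 0.518 A × 1926 s = 997.7 C
Moles of electrons = 997.7 / 96500 = 0.01034 mol
2H₂O → O₂ + 4H⁺ + 4e⁻, so n(O₂) = 0.01034 / 4 = 0.002585 mol
V = 0.002585 × 24.0 = 0.06204 L
= 62.0 mL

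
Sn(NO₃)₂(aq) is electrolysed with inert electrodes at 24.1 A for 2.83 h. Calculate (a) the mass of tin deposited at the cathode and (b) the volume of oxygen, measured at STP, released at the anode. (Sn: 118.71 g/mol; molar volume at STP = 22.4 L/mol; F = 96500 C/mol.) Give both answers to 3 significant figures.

151 g Sn; 14.2 L O₂

Q = 24.1 × 10188 = 2.455×10^5 C; n(e⁻) = 2.455×10^5 / 96500 = 2.544 mol
Cathode: Sn²⁺ + 2e⁻ → Sn → n(Sn) = 2.544/2 = 1.272 mol → 151 g
Anode: 2H₂O → O₂ + 4H⁺ + 4e⁻ → n(O₂) = 2.544/4 = 0.6360 mol → 14.2 L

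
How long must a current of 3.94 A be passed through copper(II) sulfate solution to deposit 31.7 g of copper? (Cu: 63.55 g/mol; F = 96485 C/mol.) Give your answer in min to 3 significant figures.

n(Cu) = 31.7 / 63.55 = 0.4988 mol
Cu²⁺ + 2e⁻ → Cu, so n(e⁻) = 2 × 0.4988 = 0.9976 mol
Q = 0.9976 × 96485 = 96250 C
t = Q / I = 96250 / 3.94 = 24430 s = 407 min

407 min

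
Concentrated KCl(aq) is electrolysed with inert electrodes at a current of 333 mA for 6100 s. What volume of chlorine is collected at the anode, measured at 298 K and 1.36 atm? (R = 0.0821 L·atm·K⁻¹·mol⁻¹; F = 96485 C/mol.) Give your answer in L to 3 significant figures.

Q = 0.333 A × 6100 s = 2031 C
n(e⁻) = 2031 / 96485 = 0.02105 mol
2Cl⁻ → Cl₂ + 2e⁻, so n(Cl₂) = 0.02105 / 2 = 0.01053 mol
V = nRT/P = 0.01053 × 0.0821 × 298 / 1.36 = 0.1894 L

0.189 L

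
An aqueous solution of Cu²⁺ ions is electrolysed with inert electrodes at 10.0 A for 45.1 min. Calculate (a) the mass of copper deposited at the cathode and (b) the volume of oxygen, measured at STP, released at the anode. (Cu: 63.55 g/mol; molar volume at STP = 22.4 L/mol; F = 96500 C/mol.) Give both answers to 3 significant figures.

8.91 g Cu; 1.57 L O₂

Q = 10.0 × 2706 = 27060 C; n(e⁻) = 27060 / 96500 = 0.2804 mol
Cathode: Cu²⁺ + 2e⁻ → Cu → n(Cu) = 0.2804/2 = 0.1402 mol → 8.91 g
Anode: 2H₂O → O₂ + 4H⁺ + 4e⁻ → n(O₂) = 0.2804/4 = 0.07010 mol → 1.57 L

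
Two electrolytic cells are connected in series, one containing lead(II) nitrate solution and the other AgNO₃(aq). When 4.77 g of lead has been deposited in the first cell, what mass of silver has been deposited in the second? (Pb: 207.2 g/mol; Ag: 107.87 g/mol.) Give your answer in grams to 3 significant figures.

n(Pb) = 4.77 / 207.2 = 0.02302 mol
Pb²⁺ + 2e⁻ → Pb, so n(e⁻) = 2 × 0.02302 = 0.04604 mol
In series, the same 0.04604 mol of electrons flows through the second cell.
Ag⁺ + e⁻ → Ag, so n(Ag) = 0.04604 mol
m(Ag) = 0.04604 × 107.87 = 4.97 g

4.97 g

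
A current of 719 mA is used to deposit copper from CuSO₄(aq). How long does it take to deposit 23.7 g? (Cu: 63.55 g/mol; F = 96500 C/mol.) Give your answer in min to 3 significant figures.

1670 min

n(Cu) = 23.7 / 63.55 = 0.3729 mol
Cu²⁺ + 2e⁻ → Cu, so n(e⁻) = 2 × 0.3729 = 0.7458 mol
Q = 0.7458 × 96500 = 71970 C
t = Q / I = 71970 / 0.719 = 1.001×10^5 s = 1670 min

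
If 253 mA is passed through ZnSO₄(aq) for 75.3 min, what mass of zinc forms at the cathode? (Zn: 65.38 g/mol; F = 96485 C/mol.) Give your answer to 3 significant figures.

0.387 g

Charge passed = 0.253 × 4518 = 1143 C
Moles of electrons = 1143 / 96485 = 0.01185 mol
Zn²⁺ + 2e⁻ → Zn, so n(Zn) = 0.01185 / 2 = 0.005925 mol
m = 0.005925 × 65.38 = 0.387 g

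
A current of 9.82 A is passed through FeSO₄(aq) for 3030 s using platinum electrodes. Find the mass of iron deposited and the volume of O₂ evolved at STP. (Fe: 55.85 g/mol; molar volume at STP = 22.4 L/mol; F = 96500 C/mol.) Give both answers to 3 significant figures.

Q = 9.82 × 3030 = 29750 C; n(e⁻) = 29750 / 96500 = 0.3083 mol
Cathode: Fe²⁺ + 2e⁻ → Fe → n(Fe) = 0.3083/2 = 0.1542 mol → 8.61 g
Anode: 2H₂O → O₂ + 4H⁺ + 4e⁻ → n(O₂) = 0.3083/4 = 0.07708 mol → 1.73 L

8.61 g Fe; 1.73 L O₂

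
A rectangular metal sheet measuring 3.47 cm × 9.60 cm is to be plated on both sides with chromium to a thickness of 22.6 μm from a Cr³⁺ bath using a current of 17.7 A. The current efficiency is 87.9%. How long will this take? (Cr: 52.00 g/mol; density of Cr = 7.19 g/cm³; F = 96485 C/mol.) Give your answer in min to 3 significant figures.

6.46 min

Plated area = 2 × 3.47 × 9.60 = 66.62 cm²
Volume = 66.62 × 22.6×10⁻⁴ cm = 0.1506 cm³
m(Cr) = 0.1506 × 7.19 = 1.083 g
n(Cr) = 1.083 / 52.00 = 0.02083 mol; n(e⁻) = 3 × 0.02083 = 0.06249 mol
Q = 0.06249 × 96485 / 0.879 = 6859 C
t = 6859 / 17.7 = 387.5 s = 6.46 min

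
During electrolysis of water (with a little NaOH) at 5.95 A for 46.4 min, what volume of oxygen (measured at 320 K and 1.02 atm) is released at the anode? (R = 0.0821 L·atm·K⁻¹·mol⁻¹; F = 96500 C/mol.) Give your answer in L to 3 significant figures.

Q = 5.95 A × 2784 s = 16560 C
n(e⁻) = Q/F = 16560/96500 = 0.1716 mol
2H₂O → O₂ + 4H⁺ + 4e⁻, so n(O₂) = 0.1716 / 4 = 0.04290 mol
V = nRT/P = 0.04290 × 0.0821 × 320 / 1.02 = 1.105 L

1.11 L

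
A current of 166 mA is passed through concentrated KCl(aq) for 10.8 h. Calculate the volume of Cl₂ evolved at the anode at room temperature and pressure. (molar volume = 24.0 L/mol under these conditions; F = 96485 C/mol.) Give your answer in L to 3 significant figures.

0.803 L

Q = It = 0.166 × 38880 = 6454 C
n(e⁻) = Q/F = 6454/96485 = 0.06689 mol
2Cl⁻ → Cl₂ + 2e⁻, so n(Cl₂) = 0.06689 / 2 = 0.03345 mol
V = 0.03345 × 24.0 = 0.8028 L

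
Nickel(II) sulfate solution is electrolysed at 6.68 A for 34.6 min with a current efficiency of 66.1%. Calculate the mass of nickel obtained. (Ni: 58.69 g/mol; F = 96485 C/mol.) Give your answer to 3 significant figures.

Q = 6.68 × 2076 = 13870 C
n(e⁻) = 13870 / 96485 = 0.1438 mol
Ni²⁺ + 2e⁻ → Ni, so theoretical m(Ni) = 0.07190 × 58.69 = 4.220 g
Actual mass = 66.1% × 4.220 = 2.79 g

2.79 g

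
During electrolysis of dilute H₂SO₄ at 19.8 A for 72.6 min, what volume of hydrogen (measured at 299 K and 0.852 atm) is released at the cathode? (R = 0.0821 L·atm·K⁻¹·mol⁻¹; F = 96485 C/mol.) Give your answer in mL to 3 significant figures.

Q = 19.8 A × 4356 s = 86250 C
Moles of electrons = 86250 / 96485 = 0.8939 mol
2H⁺ + 2e⁻ → H₂, so n(H₂) = 0.8939 / 2 = 0.4470 mol
V = nRT/P = 0.4470 × 0.0821 × 299 / 0.852 = 12.88 L
= 12900 mL

12900 mL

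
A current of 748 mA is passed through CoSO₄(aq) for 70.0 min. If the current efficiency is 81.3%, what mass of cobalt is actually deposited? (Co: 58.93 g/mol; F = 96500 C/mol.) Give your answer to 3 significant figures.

0.780 g

Q = 0.748 × 4200 = 3142 C
n(e⁻) = 3142 / 96500 = 0.03256 mol
Co²⁺ + 2e⁻ → Co, so theoretical m(Co) = 0.01628 × 58.93 = 0.9594 g
Actual mass = 81.3% × 0.9594 = 0.780 g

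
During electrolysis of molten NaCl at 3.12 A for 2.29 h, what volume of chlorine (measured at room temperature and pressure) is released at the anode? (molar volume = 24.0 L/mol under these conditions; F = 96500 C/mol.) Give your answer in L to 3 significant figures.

Charge passed = 3.12 × 8244 = 25720 C
n(e⁻) = Q/F = 25720/96500 = 0.2665 mol
2Cl⁻ → Cl₂ + 2e⁻, so n(Cl₂) = 0.2665 / 2 = 0.1333 mol
V = 0.1333 × 24.0 = 3.199 L

3.20 L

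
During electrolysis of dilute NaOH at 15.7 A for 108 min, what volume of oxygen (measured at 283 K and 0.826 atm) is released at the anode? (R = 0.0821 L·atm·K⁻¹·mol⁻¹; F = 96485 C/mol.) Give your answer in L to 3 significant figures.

Q = It = 15.7 × 6480 = 1.017×10^5 C
n(e⁻) = 1.017×10^5 / 96485 = 1.054 mol
2H₂O → O₂ + 4H⁺ + 4e⁻, so n(O₂) = 1.054 / 4 = 0.2635 mol
V = nRT/P = 0.2635 × 0.0821 × 283 / 0.826 = 7.412 L

7.41 L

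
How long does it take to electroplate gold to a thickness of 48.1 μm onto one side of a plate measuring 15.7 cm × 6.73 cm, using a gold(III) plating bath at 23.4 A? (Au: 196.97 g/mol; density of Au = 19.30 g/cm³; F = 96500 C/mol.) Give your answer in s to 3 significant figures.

616 s

Plated area = 15.7 × 6.73 = 105.7 cm²
Volume = 105.7 × 48.1×10⁻⁴ cm = 0.5084 cm³
m(Au) = 0.5084 × 19.30 = 9.812 g
n(Au) = 9.812 / 196.97 = 0.04981 mol; n(e⁻) = 3 × 0.04981 = 0.1494 mol
Q = 0.1494 × 96500 = 14420 C
t = 14420 / 23.4 = 616.2 s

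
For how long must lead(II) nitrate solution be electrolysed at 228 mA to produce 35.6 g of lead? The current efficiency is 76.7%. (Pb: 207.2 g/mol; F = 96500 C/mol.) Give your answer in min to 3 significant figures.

3160 min

n(Pb) = 35.6 / 207.2 = 0.1718 mol
Pb²⁺ + 2e⁻ → Pb, so n(e⁻) = 2 × 0.1718 = 0.3436 mol
Q = 0.3436 × 96500 / 0.767 = 43230 C
t = Q / I = 43230 / 0.228 = 1.896×10^5 s = 3160 min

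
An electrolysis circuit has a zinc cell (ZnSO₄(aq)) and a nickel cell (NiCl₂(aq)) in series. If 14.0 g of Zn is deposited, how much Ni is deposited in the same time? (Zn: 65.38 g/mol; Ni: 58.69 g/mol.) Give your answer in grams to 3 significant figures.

n(Zn) = 14.0 / 65.38 = 0.2141 mol
Zn²⁺ + 2e⁻ → Zn, so n(e⁻) = 2 × 0.2141 = 0.4282 mol
In series, the same 0.4282 mol of electrons flows through the second cell.
Ni²⁺ + 2e⁻ → Ni, so n(Ni) = 0.4282 / 2 = 0.2141 mol
m(Ni) = 0.2141 × 58.69 = 12.6 g

12.6 g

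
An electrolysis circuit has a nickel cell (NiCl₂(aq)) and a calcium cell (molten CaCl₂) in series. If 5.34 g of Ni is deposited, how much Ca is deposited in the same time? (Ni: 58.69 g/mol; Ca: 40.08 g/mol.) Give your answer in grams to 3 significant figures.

n(Ni) = 5.34 / 58.69 = 0.09099 mol
Ni²⁺ + 2e⁻ → Ni, so n(e⁻) = 2 × 0.09099 = 0.1820 mol
The cells are in series, so the same charge (and hence the same n(e⁻) = 0.1820 mol) passes through both.
Ca²⁺ + 2e⁻ → Ca, so n(Ca) = 0.1820 / 2 = 0.09100 mol
m(Ca) = 0.09100 × 40.08 = 3.65 g

3.65 g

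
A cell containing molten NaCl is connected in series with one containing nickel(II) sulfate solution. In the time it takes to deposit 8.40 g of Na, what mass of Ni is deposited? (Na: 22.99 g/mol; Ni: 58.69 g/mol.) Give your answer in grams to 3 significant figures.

10.7 g

n(Na) = 8.40 / 22.99 = 0.3654 mol
Na⁺ + e⁻ → Na, so n(e⁻) = 0.3654 mol
The cells are in series, so the same charge (and hence the same n(e⁻) = 0.3654 mol) passes through both.
Ni²⁺ + 2e⁻ → Ni, so n(Ni) = 0.3654 / 2 = 0.1827 mol
m(Ni) = 0.1827 × 58.69 = 10.7 g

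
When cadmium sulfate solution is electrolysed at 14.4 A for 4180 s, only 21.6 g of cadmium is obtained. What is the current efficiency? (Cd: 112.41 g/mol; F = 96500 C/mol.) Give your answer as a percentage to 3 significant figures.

61.6%

Q = 14.4 × 4180 = 60190 C
n(e⁻) = 60190 / 96500 = 0.6237 mol
Cd²⁺ + 2e⁻ → Cd, so theoretical n(Cd) = 0.3119 mol → 35.06 g
Efficiency = 21.6 / 35.06 = 0.6161 = 61.6%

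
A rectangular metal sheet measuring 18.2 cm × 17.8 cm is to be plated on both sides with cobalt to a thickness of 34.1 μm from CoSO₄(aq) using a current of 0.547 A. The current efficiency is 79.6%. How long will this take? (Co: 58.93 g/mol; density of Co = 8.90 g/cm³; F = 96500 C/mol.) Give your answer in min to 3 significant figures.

Plated area = 2 × 18.2 × 17.8 = 647.9 cm²
Volume = 647.9 × 34.1×10⁻⁴ cm = 2.209 cm³
m(Co) = 2.209 × 8.90 = 19.66 g
n(Co) = 19.66 / 58.93 = 0.3336 mol; n(e⁻) = 2 × 0.3336 = 0.6672 mol
Q = 0.6672 × 96500 / 0.796 = 80890 C
t = 80890 / 0.547 = 1.479×10^5 s = 2470 min

2470 min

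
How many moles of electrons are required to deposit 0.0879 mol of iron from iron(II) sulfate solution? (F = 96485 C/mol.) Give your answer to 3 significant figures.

0.176 mol

Fe²⁺ + 2e⁻ → Fe, so n(e⁻) = 2 × 0.0879 = 0.1758 mol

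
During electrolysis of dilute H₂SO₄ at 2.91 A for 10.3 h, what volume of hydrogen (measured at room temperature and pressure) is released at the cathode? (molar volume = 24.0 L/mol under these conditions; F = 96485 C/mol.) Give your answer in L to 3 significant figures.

Q = It = 2.91 × 37080 = 1.079×10^5 C
Moles of electrons = 1.079×10^5 / 96485 = 1.118 mol
2H⁺ + 2e⁻ → H₂, so n(H₂) = 1.118 / 2 = 0.5590 mol
V = 0.5590 × 24.0 = 13.42 L

13.4 L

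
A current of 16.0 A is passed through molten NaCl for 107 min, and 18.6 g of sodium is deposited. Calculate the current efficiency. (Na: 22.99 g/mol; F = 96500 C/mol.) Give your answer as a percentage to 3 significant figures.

Q = 16.0 × 6420 = 1.027×10^5 C
n(e⁻) = 1.027×10^5 / 96500 = 1.064 mol
Na⁺ + e⁻ → Na, so theoretical n(Na) = 1.064 mol → 24.46 g
Efficiency = 18.6 / 24.46 = 0.7604 = 76.0%

76.0%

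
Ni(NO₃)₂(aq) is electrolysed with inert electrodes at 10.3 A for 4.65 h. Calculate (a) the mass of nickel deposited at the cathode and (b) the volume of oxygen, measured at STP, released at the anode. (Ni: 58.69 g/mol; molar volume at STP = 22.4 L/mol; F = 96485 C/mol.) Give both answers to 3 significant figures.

52.4 g Ni; 10.0 L O₂

Q = 10.3 × 16740 = 1.724×10^5 C; n(e⁻) = 1.724×10^5 / 96485 = 1.787 mol
Cathode: Ni²⁺ + 2e⁻ → Ni → n(Ni) = 1.787/2 = 0.8935 mol → 52.4 g
Anode: 2H₂O → O₂ + 4H⁺ + 4e⁻ → n(O₂) = 1.787/4 = 0.4468 mol → 10.0 L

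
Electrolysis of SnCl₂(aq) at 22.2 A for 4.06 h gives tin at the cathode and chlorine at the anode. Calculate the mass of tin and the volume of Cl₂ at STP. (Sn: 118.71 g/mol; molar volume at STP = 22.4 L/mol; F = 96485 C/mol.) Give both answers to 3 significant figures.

Q = 22.2 × 14616 = 3.245×10^5 C; n(e⁻) = 3.245×10^5 / 96485 = 3.363 mol
Cathode: Sn²⁺ + 2e⁻ → Sn → n(Sn) = 3.363/2 = 1.682 mol → 200 g
Anode: 2Cl⁻ → Cl₂ + 2e⁻ → n(Cl₂) = 3.363/2 = 1.682 mol → 37.7 L

200 g Sn; 37.7 L Cl₂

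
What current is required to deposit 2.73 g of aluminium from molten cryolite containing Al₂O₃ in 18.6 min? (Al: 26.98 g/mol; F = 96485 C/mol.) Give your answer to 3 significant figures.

n(Al) = 2.73 / 26.98 = 0.1012 mol
Al³⁺ + 3e⁻ → Al, so n(e⁻) = 3 × 0.1012 = 0.3036 mol
Q = 0.3036 × 96485 = 29290 C
I = Q / t = 29290 / 1116 s = 26.2 A

26.2 A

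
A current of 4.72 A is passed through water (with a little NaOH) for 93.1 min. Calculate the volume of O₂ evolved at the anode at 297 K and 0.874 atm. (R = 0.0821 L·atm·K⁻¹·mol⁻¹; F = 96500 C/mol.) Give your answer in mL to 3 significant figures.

1910 mL

Q = It = 4.72 × 5586 = 26370 C
n(e⁻) = 26370 / 96500 = 0.2733 mol
2H₂O → O₂ + 4H⁺ + 4e⁻, so n(O₂) = 0.2733 / 4 = 0.06833 mol
V = nRT/P = 0.06833 × 0.0821 × 297 / 0.874 = 1.906 L
= 1910 mL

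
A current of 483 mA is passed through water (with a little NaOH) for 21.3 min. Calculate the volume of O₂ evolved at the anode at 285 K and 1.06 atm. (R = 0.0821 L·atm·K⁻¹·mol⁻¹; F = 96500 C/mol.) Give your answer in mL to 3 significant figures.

Q = It = 0.483 × 1278 = 617.3 C
n(e⁻) = Q/F = 617.3/96500 = 0.006397 mol
2H₂O → O₂ + 4H⁺ + 4e⁻, so n(O₂) = 0.006397 / 4 = 0.001599 mol
V = nRT/P = 0.001599 × 0.0821 × 285 / 1.06 = 0.03530 L
= 35.3 mL

35.3 mL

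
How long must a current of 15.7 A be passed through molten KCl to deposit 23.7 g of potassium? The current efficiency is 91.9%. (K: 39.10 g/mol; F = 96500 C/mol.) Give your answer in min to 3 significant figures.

n(K) = 23.7 / 39.10 = 0.6061 mol
K⁺ + e⁻ → K, so n(e⁻) = 0.6061 mol
Q = 0.6061 × 96500 / 0.919 = 63640 C
t = Q / I = 63640 / 15.7 = 4054 s = 67.6 min

67.6 min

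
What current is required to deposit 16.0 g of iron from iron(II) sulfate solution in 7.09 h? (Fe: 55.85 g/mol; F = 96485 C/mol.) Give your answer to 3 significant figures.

n(Fe) = 16.0 / 55.85 = 0.2865 mol
Fe²⁺ + 2e⁻ → Fe, so n(e⁻) = 2 × 0.2865 = 0.5730 mol
Q = 0.5730 × 96485 = 55290 C
I = Q / t = 55290 / 25524 s = 2.17 A

2.17 A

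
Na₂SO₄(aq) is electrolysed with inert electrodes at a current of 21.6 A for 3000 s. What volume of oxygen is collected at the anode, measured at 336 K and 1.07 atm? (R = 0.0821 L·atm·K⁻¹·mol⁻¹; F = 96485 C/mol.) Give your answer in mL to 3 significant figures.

4330 mL

Q = It = 21.6 × 3000 = 64800 C
n(e⁻) = Q/F = 64800/96485 = 0.6716 mol
2H₂O → O₂ + 4H⁺ + 4e⁻, so n(O₂) = 0.6716 / 4 = 0.1679 mol
V = nRT/P = 0.1679 × 0.0821 × 336 / 1.07 = 4.329 L
= 4330 mL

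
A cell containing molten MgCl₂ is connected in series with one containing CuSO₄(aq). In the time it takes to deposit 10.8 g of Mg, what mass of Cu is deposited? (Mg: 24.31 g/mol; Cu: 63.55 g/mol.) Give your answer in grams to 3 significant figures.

28.2 g

n(Mg) = 10.8 / 24.31 = 0.4443 mol
Mg²⁺ + 2e⁻ → Mg, so n(e⁻) = 2 × 0.4443 = 0.8886 mol
Same current for the same time ⇒ same n(e⁻) = 0.8886 mol in both cells.
Cu²⁺ + 2e⁻ → Cu, so n(Cu) = 0.8886 / 2 = 0.4443 mol
m(Cu) = 0.4443 × 63.55 = 28.2 g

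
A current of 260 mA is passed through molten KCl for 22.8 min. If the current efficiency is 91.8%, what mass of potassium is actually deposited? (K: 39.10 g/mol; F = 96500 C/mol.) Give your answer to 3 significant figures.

0.132 g

Q = 0.260 × 1368 = 355.7 C
n(e⁻) = 355.7 / 96500 = 0.003686 mol
K⁺ + e⁻ → K, so theoretical m(K) = 0.003686 × 39.10 = 0.1441 g
Actual mass = 91.8% × 0.1441 = 0.132 g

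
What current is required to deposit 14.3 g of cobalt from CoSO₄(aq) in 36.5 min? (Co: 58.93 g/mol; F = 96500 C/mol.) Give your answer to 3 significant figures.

n(Co) = 14.3 / 58.93 = 0.2427 mol
Co²⁺ + 2e⁻ → Co, so n(e⁻) = 2 × 0.2427 = 0.4854 mol
Q = 0.4854 × 96500 = 46840 C
I = Q / t = 46840 / 2190 s = 21.4 A

21.4 A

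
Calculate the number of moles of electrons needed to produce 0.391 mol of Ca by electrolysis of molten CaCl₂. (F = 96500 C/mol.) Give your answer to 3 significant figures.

0.782 mol

Ca²⁺ + 2e⁻ → Ca, so n(e⁻) = 2 × 0.391 = 0.7820 mol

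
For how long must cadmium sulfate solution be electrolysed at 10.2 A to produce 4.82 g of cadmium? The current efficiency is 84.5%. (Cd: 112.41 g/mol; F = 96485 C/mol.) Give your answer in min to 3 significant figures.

16.0 min

n(Cd) = 4.82 / 112.41 = 0.04288 mol
Cd²⁺ + 2e⁻ → Cd, so n(e⁻) = 2 × 0.04288 = 0.08576 mol
Q = 0.08576 × 96485 / 0.845 = 9792 C
t = Q / I = 9792 / 10.2 = 960.0 s = 16.0 min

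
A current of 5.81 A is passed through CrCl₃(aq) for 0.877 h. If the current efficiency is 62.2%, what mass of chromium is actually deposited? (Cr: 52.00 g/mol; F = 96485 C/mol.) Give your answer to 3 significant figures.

Q = 5.81 × 3157.2 = 18340 C
n(e⁻) = 18340 / 96485 = 0.1901 mol
Cr³⁺ + 3e⁻ → Cr, so theoretical m(Cr) = 0.06337 × 52.00 = 3.295 g
Actual mass = 62.2% × 3.295 = 2.05 g

2.05 g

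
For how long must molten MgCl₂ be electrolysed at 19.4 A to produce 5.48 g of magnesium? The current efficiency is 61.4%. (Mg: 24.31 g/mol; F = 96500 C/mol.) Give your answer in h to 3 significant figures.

1.01 h

n(Mg) = 5.48 / 24.31 = 0.2254 mol
Mg²⁺ + 2e⁻ → Mg, so n(e⁻) = 2 × 0.2254 = 0.4508 mol
Q = 0.4508 × 96500 / 0.614 = 70850 C
t = Q / I = 70850 / 19.4 = 3652 s = 1.01 h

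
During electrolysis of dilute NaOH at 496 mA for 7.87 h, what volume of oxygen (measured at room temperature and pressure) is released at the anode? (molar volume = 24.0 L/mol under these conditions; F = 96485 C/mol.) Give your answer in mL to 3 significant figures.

874 mL

Q = It = 0.496 × 28332 = 14050 C
Moles of electrons = 14050 / 96485 = 0.1456 mol
2H₂O → O₂ + 4H⁺ + 4e⁻, so n(O₂) = 0.1456 / 4 = 0.03640 mol
V = 0.03640 × 24.0 = 0.8736 L
= 874 mL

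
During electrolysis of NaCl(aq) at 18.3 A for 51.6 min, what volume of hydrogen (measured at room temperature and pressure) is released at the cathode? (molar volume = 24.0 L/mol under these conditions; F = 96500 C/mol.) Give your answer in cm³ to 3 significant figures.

7050 cm³

Q = It = 18.3 × 3096 = 56660 C
n(e⁻) = 56660 / 96500 = 0.5872 mol
2H⁺ + 2e⁻ → H₂, so n(H₂) = 0.5872 / 2 = 0.2936 mol
V = 0.2936 × 24.0 = 7.046 L
= 7050 cm³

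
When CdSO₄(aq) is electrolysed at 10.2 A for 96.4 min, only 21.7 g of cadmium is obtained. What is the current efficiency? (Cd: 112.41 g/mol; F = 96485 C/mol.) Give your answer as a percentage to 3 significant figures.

63.1%

Q = 10.2 × 5784 = 59000 C
n(e⁻) = 59000 / 96485 = 0.6115 mol
Cd²⁺ + 2e⁻ → Cd, so theoretical n(Cd) = 0.3058 mol → 34.37 g
Efficiency = 21.7 / 34.37 = 0.6314 = 63.1%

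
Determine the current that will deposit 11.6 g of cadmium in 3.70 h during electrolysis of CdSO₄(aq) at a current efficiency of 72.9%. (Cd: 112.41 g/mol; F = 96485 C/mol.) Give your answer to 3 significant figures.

2.05 A

n(Cd) = 11.6 / 112.41 = 0.1032 mol
Cd²⁺ + 2e⁻ → Cd, so n(e⁻) = 2 × 0.1032 = 0.2064 mol
Q = 0.2064 × 96485 / 0.729 = 27320 C
I = Q / t = 27320 / 13320 s = 2.05 A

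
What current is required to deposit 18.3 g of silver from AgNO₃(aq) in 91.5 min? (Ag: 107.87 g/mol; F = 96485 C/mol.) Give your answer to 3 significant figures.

n(Ag) = 18.3 / 107.87 = 0.1696 mol
Ag⁺ + e⁻ → Ag, so n(e⁻) = 0.1696 mol
Q = 0.1696 × 96485 = 16360 C
I = Q / t = 16360 / 5490 s = 2.98 A

2.98 A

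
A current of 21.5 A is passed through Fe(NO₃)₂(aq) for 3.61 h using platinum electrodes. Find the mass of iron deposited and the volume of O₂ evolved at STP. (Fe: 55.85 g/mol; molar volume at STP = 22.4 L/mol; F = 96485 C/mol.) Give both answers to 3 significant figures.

80.9 g Fe; 16.2 L O₂

Q = 21.5 × 12996 = 2.794×10^5 C; n(e⁻) = 2.794×10^5 / 96485 = 2.896 mol
Cathode: Fe²⁺ + 2e⁻ → Fe → n(Fe) = 2.896/2 = 1.448 mol → 80.9 g
Anode: 2H₂O → O₂ + 4H⁺ + 4e⁻ → n(O₂) = 2.896/4 = 0.7240 mol → 16.2 L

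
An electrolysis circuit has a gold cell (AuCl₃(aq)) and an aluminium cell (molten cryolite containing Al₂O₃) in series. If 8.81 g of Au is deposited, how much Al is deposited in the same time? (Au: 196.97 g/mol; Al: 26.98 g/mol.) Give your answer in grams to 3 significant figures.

1.21 g

n(Au) = 8.81 / 196.97 = 0.04473 mol
Au³⁺ + 3e⁻ → Au, so n(e⁻) = 3 × 0.04473 = 0.1342 mol
Same current for the same time ⇒ same n(e⁻) = 0.1342 mol in both cells.
Al³⁺ + 3e⁻ → Al, so n(Al) = 0.1342 / 3 = 0.04473 mol
m(Al) = 0.04473 × 26.98 = 1.21 g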